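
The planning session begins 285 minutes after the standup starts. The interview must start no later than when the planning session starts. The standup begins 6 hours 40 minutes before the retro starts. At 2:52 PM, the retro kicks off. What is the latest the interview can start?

12:57 PM

The standup starts at 2:52 PM − 400 min = 8:12 AM.
The planning session starts at 8:12 AM + 285 min = 12:57 PM.
The interview is bounded by the planning session, so the latest it can start is 12:57 PM.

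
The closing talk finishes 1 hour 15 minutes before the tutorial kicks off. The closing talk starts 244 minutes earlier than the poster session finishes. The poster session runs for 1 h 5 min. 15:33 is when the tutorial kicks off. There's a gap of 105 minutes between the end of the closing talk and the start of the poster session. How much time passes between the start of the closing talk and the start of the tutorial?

The closing talk ends at 15:33 − 75 min = 14:18.
The poster session starts at 14:18 + 105 min = 16:03.
The poster session ends at 16:03 + 65 min = 17:08.
The closing talk starts at 17:08 − 244 min = 13:04.
From 13:04 to 15:33 is 2 hours 29 minutes.

2 hours 29 minutes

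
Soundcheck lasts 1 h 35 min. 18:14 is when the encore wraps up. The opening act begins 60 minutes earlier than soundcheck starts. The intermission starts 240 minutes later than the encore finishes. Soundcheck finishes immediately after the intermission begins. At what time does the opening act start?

The intermission starts at 18:14 + 240 min = 22:14.
So soundcheck ends at 22:14.
Soundcheck starts at 22:14 − 95 min = 20:39.
The opening act starts at 20:39 − 60 min = 19:39.

19:39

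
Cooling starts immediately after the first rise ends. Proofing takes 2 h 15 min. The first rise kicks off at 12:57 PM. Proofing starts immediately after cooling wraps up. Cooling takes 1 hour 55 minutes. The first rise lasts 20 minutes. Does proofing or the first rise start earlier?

the first rise

The first rise ends at 12:57 PM + 20 min = 1:17 PM.
So cooling starts at 1:17 PM.
Cooling ends at 1:17 PM + 115 min = 3:12 PM.
So proofing starts at 3:12 PM.
Proofing starts at 3:12 PM and the first rise starts at 12:57 PM, so the first rise is first.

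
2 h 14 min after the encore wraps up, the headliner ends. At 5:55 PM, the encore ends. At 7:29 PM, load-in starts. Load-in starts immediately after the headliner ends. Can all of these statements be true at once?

The headliner ends at 5:55 PM + 134 min = 8:09 PM.
So load-in starts at 8:09 PM.
But load-in is also said to start at 7:29 PM — a 40-minute conflict.

No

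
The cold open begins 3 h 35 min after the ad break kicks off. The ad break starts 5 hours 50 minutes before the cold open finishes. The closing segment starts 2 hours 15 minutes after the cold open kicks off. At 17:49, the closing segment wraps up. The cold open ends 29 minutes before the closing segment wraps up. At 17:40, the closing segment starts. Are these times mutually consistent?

The cold open ends at 17:49 − 29 min = 17:20.
The ad break starts at 17:20 − 350 min = 11:30.
The cold open starts at 11:30 + 215 min = 15:05.
The closing segment starts at 15:05 + 135 min = 17:20.
But the closing segment is also said to start at 17:40 — a 20-minute conflict.

No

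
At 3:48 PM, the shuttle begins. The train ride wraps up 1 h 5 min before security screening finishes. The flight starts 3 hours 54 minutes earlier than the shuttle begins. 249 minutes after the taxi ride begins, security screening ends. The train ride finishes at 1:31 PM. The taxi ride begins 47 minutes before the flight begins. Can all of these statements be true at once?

The flight starts at 3:48 PM − 234 min = 11:54 AM.
The taxi ride starts at 11:54 AM − 47 min = 11:07 AM.
Security screening ends at 11:07 AM + 249 min = 3:16 PM.
The train ride ends at 3:16 PM − 65 min = 2:11 PM.
But the train ride is also said to end at 1:31 PM — a 40-minute conflict.

No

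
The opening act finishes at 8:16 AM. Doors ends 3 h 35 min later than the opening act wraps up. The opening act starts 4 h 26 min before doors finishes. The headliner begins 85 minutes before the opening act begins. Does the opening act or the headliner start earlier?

the headliner

Doors ends at 8:16 AM + 215 min = 11:51 AM.
The opening act starts at 11:51 AM − 266 min = 7:25 AM.
The headliner starts at 7:25 AM − 85 min = 6:00 AM.
The opening act starts at 7:25 AM and the headliner starts at 6:00 AM, so the headliner is first.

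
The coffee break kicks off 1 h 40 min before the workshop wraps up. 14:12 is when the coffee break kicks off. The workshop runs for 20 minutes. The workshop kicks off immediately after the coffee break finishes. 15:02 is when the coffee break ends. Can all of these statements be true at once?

No

The workshop starts at 15:02.
The workshop ends at 15:02 + 20 min = 15:22.
The coffee break starts at 15:22 − 100 min = 13:42.
But the coffee break is also said to start at 14:12 — a 30-minute conflict.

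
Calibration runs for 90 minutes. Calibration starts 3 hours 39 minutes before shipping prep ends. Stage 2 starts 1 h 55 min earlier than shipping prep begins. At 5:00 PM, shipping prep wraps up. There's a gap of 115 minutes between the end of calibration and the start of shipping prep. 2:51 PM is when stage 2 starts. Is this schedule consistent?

Calibration starts at 5:00 PM − 219 min = 1:21 PM.
Calibration ends at 1:21 PM + 90 min = 2:51 PM.
Shipping prep starts at 2:51 PM + 115 min = 4:46 PM.
Stage 2 starts at 4:46 PM − 115 min = 2:51 PM.
That matches the stated 2:51 PM, so the schedule is consistent.

Yes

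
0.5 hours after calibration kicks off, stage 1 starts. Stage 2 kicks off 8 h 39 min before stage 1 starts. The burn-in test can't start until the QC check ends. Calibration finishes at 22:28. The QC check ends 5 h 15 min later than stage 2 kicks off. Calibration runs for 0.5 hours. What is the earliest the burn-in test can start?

19:04

Calibration starts at 22:28 − 30 min = 21:58.
Stage 1 starts at 21:58 + 30 min = 22:28.
Stage 2 starts at 22:28 − 519 min = 13:49.
The QC check ends at 13:49 + 315 min = 19:04.
The burn-in test is bounded by the QC check, so the earliest it can start is 19:04.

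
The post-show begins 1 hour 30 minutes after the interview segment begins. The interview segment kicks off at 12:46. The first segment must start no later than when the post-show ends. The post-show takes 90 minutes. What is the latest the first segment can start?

The post-show starts at 12:46 + 90 min = 14:16.
The post-show ends at 14:16 + 90 min = 15:46.
The first segment is bounded by the post-show, so the latest it can start is 15:46.

15:46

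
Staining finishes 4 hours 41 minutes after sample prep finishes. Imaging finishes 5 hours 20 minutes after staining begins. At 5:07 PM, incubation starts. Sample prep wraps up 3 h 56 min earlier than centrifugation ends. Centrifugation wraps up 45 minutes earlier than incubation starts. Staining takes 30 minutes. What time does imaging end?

Centrifugation ends at 5:07 PM − 45 min = 4:22 PM.
Sample prep ends at 4:22 PM − 236 min = 12:26 PM.
Staining ends at 12:26 PM + 281 min = 5:07 PM.
Staining starts at 5:07 PM − 30 min = 4:37 PM.
Imaging ends at 4:37 PM + 320 min = 9:57 PM.

9:57 PM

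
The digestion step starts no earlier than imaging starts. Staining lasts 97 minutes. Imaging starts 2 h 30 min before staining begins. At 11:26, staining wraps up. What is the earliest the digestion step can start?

07:19

Staining starts at 11:26 − 97 min = 09:49.
Imaging starts at 09:49 − 150 min = 07:19.
The digestion step is bounded by imaging, so the earliest it can start is 07:19.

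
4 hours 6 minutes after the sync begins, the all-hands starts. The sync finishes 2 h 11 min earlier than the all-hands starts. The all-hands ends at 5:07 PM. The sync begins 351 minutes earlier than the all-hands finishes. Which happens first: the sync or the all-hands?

The sync starts at 5:07 PM − 351 min = 11:16 AM.
The all-hands starts at 11:16 AM + 246 min = 3:22 PM.
The sync starts at 11:16 AM and the all-hands starts at 3:22 PM, so the sync is first.

the sync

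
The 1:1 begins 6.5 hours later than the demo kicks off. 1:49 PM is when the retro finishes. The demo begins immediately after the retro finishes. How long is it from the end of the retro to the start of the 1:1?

The demo starts at 1:49 PM.
The 1:1 starts at 1:49 PM + 390 min = 8:19 PM.
From 1:49 PM to 8:19 PM is 6 h 30 min.

6 h 30 min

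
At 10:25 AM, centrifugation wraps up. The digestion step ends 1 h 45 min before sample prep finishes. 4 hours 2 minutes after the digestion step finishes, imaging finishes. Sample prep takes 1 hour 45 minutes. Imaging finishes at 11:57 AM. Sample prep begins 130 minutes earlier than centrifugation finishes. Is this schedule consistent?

No

Sample prep starts at 10:25 AM − 130 min = 8:15 AM.
Sample prep ends at 8:15 AM + 105 min = 10:00 AM.
The digestion step ends at 10:00 AM − 105 min = 8:15 AM.
Imaging ends at 8:15 AM + 242 min = 12:17 PM.
But imaging is also said to end at 11:57 AM — a 20-minute conflict.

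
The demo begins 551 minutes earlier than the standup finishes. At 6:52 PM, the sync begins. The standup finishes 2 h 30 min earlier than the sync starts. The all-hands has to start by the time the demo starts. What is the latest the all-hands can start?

The standup ends at 6:52 PM − 150 min = 4:22 PM.
The demo starts at 4:22 PM − 551 min = 7:11 AM.
The all-hands is bounded by the demo, so the latest it can start is 7:11 AM.

7:11 AM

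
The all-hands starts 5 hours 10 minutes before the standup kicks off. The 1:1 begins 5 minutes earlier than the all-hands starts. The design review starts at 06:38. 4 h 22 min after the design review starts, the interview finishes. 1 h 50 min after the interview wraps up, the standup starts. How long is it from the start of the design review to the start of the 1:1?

The interview ends at 06:38 + 262 min = 11:00.
The standup starts at 11:00 + 110 min = 12:50.
The all-hands starts at 12:50 − 310 min = 07:40.
The 1:1 starts at 07:40 − 5 min = 07:35.
From 06:38 to 07:35 is 57 minutes.

57 minutes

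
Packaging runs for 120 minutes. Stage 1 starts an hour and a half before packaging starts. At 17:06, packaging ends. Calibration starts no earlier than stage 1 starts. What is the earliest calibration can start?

Packaging starts at 17:06 − 120 min = 15:06.
Stage 1 starts at 15:06 − 90 min = 13:36.
Calibration is bounded by stage 1, so the earliest it can start is 13:36.

13:36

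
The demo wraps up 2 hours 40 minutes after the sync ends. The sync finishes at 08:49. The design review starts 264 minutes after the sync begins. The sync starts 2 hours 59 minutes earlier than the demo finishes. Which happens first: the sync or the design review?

The demo ends at 08:49 + 160 min = 11:29.
The sync starts at 11:29 − 179 min = 08:30.
The design review starts at 08:30 + 264 min = 12:54.
The sync starts at 08:30 and the design review starts at 12:54, so the sync is first.

the sync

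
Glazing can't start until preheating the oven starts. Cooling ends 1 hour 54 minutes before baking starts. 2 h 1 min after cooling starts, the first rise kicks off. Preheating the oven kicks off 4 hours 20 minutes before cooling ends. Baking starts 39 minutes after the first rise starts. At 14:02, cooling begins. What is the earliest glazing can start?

The first rise starts at 14:02 + 121 min = 16:03.
Baking starts at 16:03 + 39 min = 16:42.
Cooling ends at 16:42 − 114 min = 14:48.
Preheating the oven starts at 14:48 − 260 min = 10:28.
Glazing is bounded by preheating the oven, so the earliest it can start is 10:28.

10:28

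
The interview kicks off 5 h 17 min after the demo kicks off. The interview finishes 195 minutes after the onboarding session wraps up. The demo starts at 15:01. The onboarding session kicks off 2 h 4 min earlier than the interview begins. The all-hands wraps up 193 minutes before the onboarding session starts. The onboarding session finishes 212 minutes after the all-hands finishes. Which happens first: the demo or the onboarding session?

the demo

The interview starts at 15:01 + 317 min = 20:18.
The onboarding session starts at 20:18 − 124 min = 18:14.
The demo starts at 15:01 and the onboarding session starts at 18:14, so the demo is first.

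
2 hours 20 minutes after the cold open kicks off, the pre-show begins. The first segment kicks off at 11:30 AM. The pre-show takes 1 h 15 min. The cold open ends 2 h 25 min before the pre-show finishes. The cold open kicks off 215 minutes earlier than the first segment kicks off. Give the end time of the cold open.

The cold open starts at 11:30 AM − 215 min = 7:55 AM.
The pre-show starts at 7:55 AM + 140 min = 10:15 AM.
The pre-show ends at 10:15 AM + 75 min = 11:30 AM.
The cold open ends at 11:30 AM − 145 min = 9:05 AM.

9:05 AM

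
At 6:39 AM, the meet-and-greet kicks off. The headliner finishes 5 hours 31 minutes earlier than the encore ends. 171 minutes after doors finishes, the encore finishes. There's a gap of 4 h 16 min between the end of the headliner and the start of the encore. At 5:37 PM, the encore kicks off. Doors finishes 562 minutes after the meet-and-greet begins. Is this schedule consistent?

Doors ends at 6:39 AM + 562 min = 4:01 PM.
The encore ends at 4:01 PM + 171 min = 6:52 PM.
The headliner ends at 6:52 PM − 331 min = 1:21 PM.
The encore starts at 1:21 PM + 256 min = 5:37 PM.
That matches the stated 5:37 PM, so the schedule is consistent.

Yes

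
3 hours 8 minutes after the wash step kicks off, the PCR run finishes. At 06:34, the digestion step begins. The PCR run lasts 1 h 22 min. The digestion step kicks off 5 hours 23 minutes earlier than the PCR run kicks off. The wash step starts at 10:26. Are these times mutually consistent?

No

The PCR run ends at 10:26 + 188 min = 13:34.
The PCR run starts at 13:34 − 82 min = 12:12.
The digestion step starts at 12:12 − 323 min = 06:49.
But the digestion step is also said to start at 06:34 — a 15-minute conflict.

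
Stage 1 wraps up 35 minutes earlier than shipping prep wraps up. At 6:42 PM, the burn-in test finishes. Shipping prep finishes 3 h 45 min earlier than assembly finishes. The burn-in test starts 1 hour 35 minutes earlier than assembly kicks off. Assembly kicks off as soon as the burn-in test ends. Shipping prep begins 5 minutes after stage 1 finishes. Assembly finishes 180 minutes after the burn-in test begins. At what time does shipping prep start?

3:52 PM

Assembly starts at 6:42 PM.
The burn-in test starts at 6:42 PM − 95 min = 5:07 PM.
Assembly ends at 5:07 PM + 180 min = 8:07 PM.
Shipping prep ends at 8:07 PM − 225 min = 4:22 PM.
Stage 1 ends at 4:22 PM − 35 min = 3:47 PM.
Shipping prep starts at 3:47 PM + 5 min = 3:52 PM.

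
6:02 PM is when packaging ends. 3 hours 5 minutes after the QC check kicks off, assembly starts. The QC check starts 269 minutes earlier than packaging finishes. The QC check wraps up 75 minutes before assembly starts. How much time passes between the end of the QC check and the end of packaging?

159 minutes

The QC check starts at 6:02 PM − 269 min = 1:33 PM.
Assembly starts at 1:33 PM + 185 min = 4:38 PM.
The QC check ends at 4:38 PM − 75 min = 3:23 PM.
From 3:23 PM to 6:02 PM is 159 minutes.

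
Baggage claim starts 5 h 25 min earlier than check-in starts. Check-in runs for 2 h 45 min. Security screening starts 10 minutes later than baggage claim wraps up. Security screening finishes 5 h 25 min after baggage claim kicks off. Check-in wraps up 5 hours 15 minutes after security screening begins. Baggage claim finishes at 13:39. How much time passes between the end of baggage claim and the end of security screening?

Security screening starts at 13:39 + 10 min = 13:49.
Check-in ends at 13:49 + 315 min = 19:04.
Check-in starts at 19:04 − 165 min = 16:19.
Baggage claim starts at 16:19 − 325 min = 10:54.
Security screening ends at 10:54 + 325 min = 16:19.
From 13:39 to 16:19 is 160 minutes.

160 minutes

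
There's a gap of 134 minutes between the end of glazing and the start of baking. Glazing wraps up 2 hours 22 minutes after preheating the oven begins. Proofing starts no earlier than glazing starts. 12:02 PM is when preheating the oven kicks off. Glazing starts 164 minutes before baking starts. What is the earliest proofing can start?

1:54 PM

Glazing ends at 12:02 PM + 142 min = 2:24 PM.
Baking starts at 2:24 PM + 134 min = 4:38 PM.
Glazing starts at 4:38 PM − 164 min = 1:54 PM.
Proofing is bounded by glazing, so the earliest it can start is 1:54 PM.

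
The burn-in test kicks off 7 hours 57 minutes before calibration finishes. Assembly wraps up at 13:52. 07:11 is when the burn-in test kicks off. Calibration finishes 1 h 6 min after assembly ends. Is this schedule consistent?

No

Calibration ends at 13:52 + 66 min = 14:58.
The burn-in test starts at 14:58 − 477 min = 07:01.
But the burn-in test is also said to start at 07:11 — a 10-minute conflict.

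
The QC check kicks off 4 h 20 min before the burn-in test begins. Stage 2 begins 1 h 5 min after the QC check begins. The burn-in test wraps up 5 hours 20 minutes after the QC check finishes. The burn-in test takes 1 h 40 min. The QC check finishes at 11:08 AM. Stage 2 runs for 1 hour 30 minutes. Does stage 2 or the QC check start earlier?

The burn-in test ends at 11:08 AM + 320 min = 4:28 PM.
The burn-in test starts at 4:28 PM − 100 min = 2:48 PM.
The QC check starts at 2:48 PM − 260 min = 10:28 AM.
Stage 2 starts at 10:28 AM + 65 min = 11:33 AM.
Stage 2 starts at 11:33 AM and the QC check starts at 10:28 AM, so the QC check is first.

the QC check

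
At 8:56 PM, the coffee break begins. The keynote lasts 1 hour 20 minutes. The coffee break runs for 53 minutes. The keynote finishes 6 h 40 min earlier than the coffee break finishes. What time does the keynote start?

The coffee break ends at 8:56 PM + 53 min = 9:49 PM.
The keynote ends at 9:49 PM − 400 min = 3:09 PM.
The keynote starts at 3:09 PM − 80 min = 1:49 PM.

1:49 PM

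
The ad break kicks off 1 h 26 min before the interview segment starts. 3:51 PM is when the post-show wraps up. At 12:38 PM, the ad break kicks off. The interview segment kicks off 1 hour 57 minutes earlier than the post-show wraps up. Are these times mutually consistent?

No

The interview segment starts at 3:51 PM − 117 min = 1:54 PM.
The ad break starts at 1:54 PM − 86 min = 12:28 PM.
But the ad break is also said to start at 12:38 PM — a 10-minute conflict.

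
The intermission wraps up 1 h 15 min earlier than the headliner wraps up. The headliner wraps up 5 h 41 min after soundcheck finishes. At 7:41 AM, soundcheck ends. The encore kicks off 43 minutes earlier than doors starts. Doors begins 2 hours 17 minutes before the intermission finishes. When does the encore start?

9:07 AM

The headliner ends at 7:41 AM + 341 min = 1:22 PM.
The intermission ends at 1:22 PM − 75 min = 12:07 PM.
Doors starts at 12:07 PM − 137 min = 9:50 AM.
The encore starts at 9:50 AM − 43 min = 9:07 AM.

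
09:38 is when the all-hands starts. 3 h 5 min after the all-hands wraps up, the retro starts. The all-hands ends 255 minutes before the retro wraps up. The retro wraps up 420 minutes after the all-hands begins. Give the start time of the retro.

15:28

The retro ends at 09:38 + 420 min = 16:38.
The all-hands ends at 16:38 − 255 min = 12:23.
The retro starts at 12:23 + 185 min = 15:28.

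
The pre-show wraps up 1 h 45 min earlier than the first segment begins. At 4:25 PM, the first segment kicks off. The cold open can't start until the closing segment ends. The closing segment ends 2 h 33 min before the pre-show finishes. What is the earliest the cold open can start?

The pre-show ends at 4:25 PM − 105 min = 2:40 PM.
The closing segment ends at 2:40 PM − 153 min = 12:07 PM.
The cold open is bounded by the closing segment, so the earliest it can start is 12:07 PM.

12:07 PM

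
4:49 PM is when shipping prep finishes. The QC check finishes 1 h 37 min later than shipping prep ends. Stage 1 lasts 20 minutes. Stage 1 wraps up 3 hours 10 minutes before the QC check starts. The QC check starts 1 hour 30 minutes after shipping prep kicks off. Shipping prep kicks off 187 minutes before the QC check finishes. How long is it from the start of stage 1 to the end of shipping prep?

The QC check ends at 4:49 PM + 97 min = 6:26 PM.
Shipping prep starts at 6:26 PM − 187 min = 3:19 PM.
The QC check starts at 3:19 PM + 90 min = 4:49 PM.
Stage 1 ends at 4:49 PM − 190 min = 1:39 PM.
Stage 1 starts at 1:39 PM − 20 min = 1:19 PM.
From 1:19 PM to 4:49 PM is 3 hours 30 minutes.

3 hours 30 minutes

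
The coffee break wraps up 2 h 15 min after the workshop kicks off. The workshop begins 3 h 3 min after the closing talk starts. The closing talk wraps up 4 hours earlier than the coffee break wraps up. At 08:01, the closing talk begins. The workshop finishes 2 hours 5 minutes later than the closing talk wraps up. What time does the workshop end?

11:24

The workshop starts at 08:01 + 183 min = 11:04.
The coffee break ends at 11:04 + 135 min = 13:19.
The closing talk ends at 13:19 − 240 min = 09:19.
The workshop ends at 09:19 + 125 min = 11:24.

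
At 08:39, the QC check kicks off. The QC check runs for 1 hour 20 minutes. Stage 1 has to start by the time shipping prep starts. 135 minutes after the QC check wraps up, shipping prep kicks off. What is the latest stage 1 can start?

The QC check ends at 08:39 + 80 min = 09:59.
Shipping prep starts at 09:59 + 135 min = 12:14.
Stage 1 is bounded by shipping prep, so the latest it can start is 12:14.

12:14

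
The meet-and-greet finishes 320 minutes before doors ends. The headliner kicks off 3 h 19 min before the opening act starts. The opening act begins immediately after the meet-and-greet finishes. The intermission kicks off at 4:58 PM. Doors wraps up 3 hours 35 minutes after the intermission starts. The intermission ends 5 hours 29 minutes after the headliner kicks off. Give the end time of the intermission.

Doors ends at 4:58 PM + 215 min = 8:33 PM.
The meet-and-greet ends at 8:33 PM − 320 min = 3:13 PM.
So the opening act starts at 3:13 PM.
The headliner starts at 3:13 PM − 199 min = 11:54 AM.
The intermission ends at 11:54 AM + 329 min = 5:23 PM.

5:23 PM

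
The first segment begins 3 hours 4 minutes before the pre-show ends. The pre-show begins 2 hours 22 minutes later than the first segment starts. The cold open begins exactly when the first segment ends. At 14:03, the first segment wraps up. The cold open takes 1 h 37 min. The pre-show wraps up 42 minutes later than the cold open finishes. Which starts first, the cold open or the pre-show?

The cold open starts at 14:03.
The cold open ends at 14:03 + 97 min = 15:40.
The pre-show ends at 15:40 + 42 min = 16:22.
The first segment starts at 16:22 − 184 min = 13:18.
The pre-show starts at 13:18 + 142 min = 15:40.
The cold open starts at 14:03 and the pre-show starts at 15:40, so the cold open is first.

the cold open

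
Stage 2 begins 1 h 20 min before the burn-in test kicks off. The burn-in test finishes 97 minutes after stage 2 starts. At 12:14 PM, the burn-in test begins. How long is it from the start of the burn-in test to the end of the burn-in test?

Stage 2 starts at 12:14 PM − 80 min = 10:54 AM.
The burn-in test ends at 10:54 AM + 97 min = 12:31 PM.
From 12:14 PM to 12:31 PM is 17 minutes.

17 minutes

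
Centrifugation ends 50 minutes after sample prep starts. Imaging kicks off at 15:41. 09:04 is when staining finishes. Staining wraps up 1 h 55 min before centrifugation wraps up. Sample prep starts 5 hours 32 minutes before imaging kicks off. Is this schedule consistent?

Yes

Sample prep starts at 15:41 − 332 min = 10:09.
Centrifugation ends at 10:09 + 50 min = 10:59.
Staining ends at 10:59 − 115 min = 09:04.
That matches the stated 09:04, so the schedule is consistent.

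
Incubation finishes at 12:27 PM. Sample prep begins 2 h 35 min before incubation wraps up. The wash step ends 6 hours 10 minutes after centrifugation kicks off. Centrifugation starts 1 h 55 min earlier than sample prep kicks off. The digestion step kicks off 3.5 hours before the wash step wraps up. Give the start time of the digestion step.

Sample prep starts at 12:27 PM − 155 min = 9:52 AM.
Centrifugation starts at 9:52 AM − 115 min = 7:57 AM.
The wash step ends at 7:57 AM + 370 min = 2:07 PM.
The digestion step starts at 2:07 PM − 210 min = 10:37 AM.

10:37 AM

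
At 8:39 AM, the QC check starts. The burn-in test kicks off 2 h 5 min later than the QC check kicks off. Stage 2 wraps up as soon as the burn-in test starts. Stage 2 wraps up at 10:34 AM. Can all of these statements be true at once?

No

The burn-in test starts at 8:39 AM + 125 min = 10:44 AM.
So stage 2 ends at 10:44 AM.
But stage 2 is also said to end at 10:34 AM — a 10-minute conflict.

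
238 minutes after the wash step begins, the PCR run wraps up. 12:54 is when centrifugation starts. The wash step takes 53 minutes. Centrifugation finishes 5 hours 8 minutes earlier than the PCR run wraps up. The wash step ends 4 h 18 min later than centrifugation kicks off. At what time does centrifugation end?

15:09

The wash step ends at 12:54 + 258 min = 17:12.
The wash step starts at 17:12 − 53 min = 16:19.
The PCR run ends at 16:19 + 238 min = 20:17.
Centrifugation ends at 20:17 − 308 min = 15:09.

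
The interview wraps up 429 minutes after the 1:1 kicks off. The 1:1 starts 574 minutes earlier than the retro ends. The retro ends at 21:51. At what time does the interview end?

19:26

The 1:1 starts at 21:51 − 574 min = 12:17.
The interview ends at 12:17 + 429 min = 19:26.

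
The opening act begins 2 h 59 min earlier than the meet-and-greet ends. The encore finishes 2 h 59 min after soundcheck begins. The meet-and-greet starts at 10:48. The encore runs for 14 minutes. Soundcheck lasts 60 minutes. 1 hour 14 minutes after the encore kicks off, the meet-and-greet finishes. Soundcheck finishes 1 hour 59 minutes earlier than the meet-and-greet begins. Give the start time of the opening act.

Soundcheck ends at 10:48 − 119 min = 08:49.
Soundcheck starts at 08:49 − 60 min = 07:49.
The encore ends at 07:49 + 179 min = 10:48.
The encore starts at 10:48 − 14 min = 10:34.
The meet-and-greet ends at 10:34 + 74 min = 11:48.
The opening act starts at 11:48 − 179 min = 08:49.

08:49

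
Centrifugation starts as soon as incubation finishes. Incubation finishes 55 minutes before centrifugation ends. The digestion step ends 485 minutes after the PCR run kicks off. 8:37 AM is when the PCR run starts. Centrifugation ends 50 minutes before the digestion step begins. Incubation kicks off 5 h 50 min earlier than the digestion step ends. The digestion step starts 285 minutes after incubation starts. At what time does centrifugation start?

The digestion step ends at 8:37 AM + 485 min = 4:42 PM.
Incubation starts at 4:42 PM − 350 min = 10:52 AM.
The digestion step starts at 10:52 AM + 285 min = 3:37 PM.
Centrifugation ends at 3:37 PM − 50 min = 2:47 PM.
Incubation ends at 2:47 PM − 55 min = 1:52 PM.
So centrifugation starts at 1:52 PM.

1:52 PM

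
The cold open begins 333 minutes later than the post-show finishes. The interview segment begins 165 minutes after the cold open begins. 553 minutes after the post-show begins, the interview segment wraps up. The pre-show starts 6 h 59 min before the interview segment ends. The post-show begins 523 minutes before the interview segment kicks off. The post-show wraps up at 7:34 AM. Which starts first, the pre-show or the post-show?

The cold open starts at 7:34 AM + 333 min = 1:07 PM.
The interview segment starts at 1:07 PM + 165 min = 3:52 PM.
The post-show starts at 3:52 PM − 523 min = 7:09 AM.
The interview segment ends at 7:09 AM + 553 min = 4:22 PM.
The pre-show starts at 4:22 PM − 419 min = 9:23 AM.
The pre-show starts at 9:23 AM and the post-show starts at 7:09 AM, so the post-show is first.

the post-show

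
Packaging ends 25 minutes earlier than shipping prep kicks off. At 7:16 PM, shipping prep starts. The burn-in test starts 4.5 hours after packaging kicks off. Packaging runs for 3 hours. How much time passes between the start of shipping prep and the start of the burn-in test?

Packaging ends at 7:16 PM − 25 min = 6:51 PM.
Packaging starts at 6:51 PM − 180 min = 3:51 PM.
The burn-in test starts at 3:51 PM + 270 min = 8:21 PM.
From 7:16 PM to 8:21 PM is 1 hour 5 minutes.

1 hour 5 minutes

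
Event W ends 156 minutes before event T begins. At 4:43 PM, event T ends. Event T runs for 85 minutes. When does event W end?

12:42 PM

Event T starts at 4:43 PM − 85 min = 3:18 PM.
Event W ends at 3:18 PM − 156 min = 12:42 PM.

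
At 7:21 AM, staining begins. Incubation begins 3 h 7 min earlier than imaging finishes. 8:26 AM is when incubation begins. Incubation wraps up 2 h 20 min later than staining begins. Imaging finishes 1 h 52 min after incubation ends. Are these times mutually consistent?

Yes

Incubation ends at 7:21 AM + 140 min = 9:41 AM.
Imaging ends at 9:41 AM + 112 min = 11:33 AM.
Incubation starts at 11:33 AM − 187 min = 8:26 AM.
That matches the stated 8:26 AM, so the schedule is consistent.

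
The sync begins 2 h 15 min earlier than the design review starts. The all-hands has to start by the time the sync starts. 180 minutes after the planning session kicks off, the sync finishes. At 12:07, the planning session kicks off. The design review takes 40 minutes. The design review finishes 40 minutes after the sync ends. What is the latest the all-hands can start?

The sync ends at 12:07 + 180 min = 15:07.
The design review ends at 15:07 + 40 min = 15:47.
The design review starts at 15:47 − 40 min = 15:07.
The sync starts at 15:07 − 135 min = 12:52.
The all-hands is bounded by the sync, so the latest it can start is 12:52.

12:52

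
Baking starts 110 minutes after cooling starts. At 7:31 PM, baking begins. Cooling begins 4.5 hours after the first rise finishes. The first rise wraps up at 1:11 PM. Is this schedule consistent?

Cooling starts at 1:11 PM + 270 min = 5:41 PM.
Baking starts at 5:41 PM + 110 min = 7:31 PM.
That matches the stated 7:31 PM, so the schedule is consistent.

Yes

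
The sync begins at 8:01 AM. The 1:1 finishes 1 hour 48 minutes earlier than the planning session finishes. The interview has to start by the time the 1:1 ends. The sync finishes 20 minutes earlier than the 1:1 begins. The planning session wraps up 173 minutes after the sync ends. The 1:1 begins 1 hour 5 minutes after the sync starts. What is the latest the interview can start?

The 1:1 starts at 8:01 AM + 65 min = 9:06 AM.
The sync ends at 9:06 AM − 20 min = 8:46 AM.
The planning session ends at 8:46 AM + 173 min = 11:39 AM.
The 1:1 ends at 11:39 AM − 108 min = 9:51 AM.
The interview is bounded by the 1:1, so the latest it can start is 9:51 AM.

9:51 AM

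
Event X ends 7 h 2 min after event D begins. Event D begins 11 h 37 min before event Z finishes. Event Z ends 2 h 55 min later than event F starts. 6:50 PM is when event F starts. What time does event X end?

5:10 PM

Event Z ends at 6:50 PM + 175 min = 9:45 PM.
Event D starts at 9:45 PM − 697 min = 10:08 AM.
Event X ends at 10:08 AM + 422 min = 5:10 PM.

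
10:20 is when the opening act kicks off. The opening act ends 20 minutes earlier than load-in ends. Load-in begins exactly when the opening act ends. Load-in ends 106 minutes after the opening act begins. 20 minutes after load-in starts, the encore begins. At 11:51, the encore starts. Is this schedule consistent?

Load-in ends at 10:20 + 106 min = 12:06.
The opening act ends at 12:06 − 20 min = 11:46.
So load-in starts at 11:46.
The encore starts at 11:46 + 20 min = 12:06.
But the encore is also said to start at 11:51 — a 15-minute conflict.

No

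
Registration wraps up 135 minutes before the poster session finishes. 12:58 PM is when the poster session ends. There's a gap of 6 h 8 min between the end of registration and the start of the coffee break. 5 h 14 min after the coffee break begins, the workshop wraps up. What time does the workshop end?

Registration ends at 12:58 PM − 135 min = 10:43 AM.
The coffee break starts at 10:43 AM + 368 min = 4:51 PM.
The workshop ends at 4:51 PM + 314 min = 10:05 PM.

10:05 PM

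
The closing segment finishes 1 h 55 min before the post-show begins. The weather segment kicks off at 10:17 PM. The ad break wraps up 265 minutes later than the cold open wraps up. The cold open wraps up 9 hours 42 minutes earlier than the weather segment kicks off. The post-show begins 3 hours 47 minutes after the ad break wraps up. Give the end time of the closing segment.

6:52 PM

The cold open ends at 10:17 PM − 582 min = 12:35 PM.
The ad break ends at 12:35 PM + 265 min = 5:00 PM.
The post-show starts at 5:00 PM + 227 min = 8:47 PM.
The closing segment ends at 8:47 PM − 115 min = 6:52 PM.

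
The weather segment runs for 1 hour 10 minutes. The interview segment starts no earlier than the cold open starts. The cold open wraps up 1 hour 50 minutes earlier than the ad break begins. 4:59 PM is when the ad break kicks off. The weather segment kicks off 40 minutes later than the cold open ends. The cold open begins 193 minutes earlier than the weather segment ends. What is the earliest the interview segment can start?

The cold open ends at 4:59 PM − 110 min = 3:09 PM.
The weather segment starts at 3:09 PM + 40 min = 3:49 PM.
The weather segment ends at 3:49 PM + 70 min = 4:59 PM.
The cold open starts at 4:59 PM − 193 min = 1:46 PM.
The interview segment is bounded by the cold open, so the earliest it can start is 1:46 PM.

1:46 PM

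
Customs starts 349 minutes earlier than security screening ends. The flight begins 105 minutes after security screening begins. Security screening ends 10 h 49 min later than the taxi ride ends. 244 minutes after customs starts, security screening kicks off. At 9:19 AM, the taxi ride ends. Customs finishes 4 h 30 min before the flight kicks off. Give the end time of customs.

Security screening ends at 9:19 AM + 649 min = 8:08 PM.
Customs starts at 8:08 PM − 349 min = 2:19 PM.
Security screening starts at 2:19 PM + 244 min = 6:23 PM.
The flight starts at 6:23 PM + 105 min = 8:08 PM.
Customs ends at 8:08 PM − 270 min = 3:38 PM.

3:38 PM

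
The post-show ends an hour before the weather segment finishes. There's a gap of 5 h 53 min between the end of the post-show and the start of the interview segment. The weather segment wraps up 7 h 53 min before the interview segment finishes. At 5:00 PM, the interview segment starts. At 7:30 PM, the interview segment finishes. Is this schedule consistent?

No

The weather segment ends at 7:30 PM − 473 min = 11:37 AM.
The post-show ends at 11:37 AM − 60 min = 10:37 AM.
The interview segment starts at 10:37 AM + 353 min = 4:30 PM.
But the interview segment is also said to start at 5:00 PM — a 30-minute conflict.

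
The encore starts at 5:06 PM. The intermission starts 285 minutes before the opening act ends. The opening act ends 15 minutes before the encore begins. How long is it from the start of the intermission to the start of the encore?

300 minutes

The opening act ends at 5:06 PM − 15 min = 4:51 PM.
The intermission starts at 4:51 PM − 285 min = 12:06 PM.
From 12:06 PM to 5:06 PM is 300 minutes.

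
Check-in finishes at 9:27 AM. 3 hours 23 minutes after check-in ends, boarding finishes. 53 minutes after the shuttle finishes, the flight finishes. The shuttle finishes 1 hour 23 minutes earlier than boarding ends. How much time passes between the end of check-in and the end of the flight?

2 hours 53 minutes

Boarding ends at 9:27 AM + 203 min = 12:50 PM.
The shuttle ends at 12:50 PM − 83 min = 11:27 AM.
The flight ends at 11:27 AM + 53 min = 12:20 PM.
From 9:27 AM to 12:20 PM is 2 hours 53 minutes.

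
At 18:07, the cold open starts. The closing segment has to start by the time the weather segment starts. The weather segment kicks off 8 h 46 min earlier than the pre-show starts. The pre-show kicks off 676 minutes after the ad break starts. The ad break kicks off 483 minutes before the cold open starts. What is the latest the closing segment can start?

12:34

The ad break starts at 18:07 − 483 min = 10:04.
The pre-show starts at 10:04 + 676 min = 21:20.
The weather segment starts at 21:20 − 526 min = 12:34.
The closing segment is bounded by the weather segment, so the latest it can start is 12:34.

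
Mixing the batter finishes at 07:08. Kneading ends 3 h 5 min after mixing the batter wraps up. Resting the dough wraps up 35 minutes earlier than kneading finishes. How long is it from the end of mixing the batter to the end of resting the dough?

2 hours 30 minutes

Kneading ends at 07:08 + 185 min = 10:13.
Resting the dough ends at 10:13 − 35 min = 09:38.
From 07:08 to 09:38 is 2 hours 30 minutes.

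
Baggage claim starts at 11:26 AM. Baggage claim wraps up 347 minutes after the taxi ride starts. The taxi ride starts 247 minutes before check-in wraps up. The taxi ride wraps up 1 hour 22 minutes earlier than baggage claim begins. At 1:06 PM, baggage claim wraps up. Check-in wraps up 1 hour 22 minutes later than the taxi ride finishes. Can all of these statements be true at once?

Yes

The taxi ride ends at 11:26 AM − 82 min = 10:04 AM.
Check-in ends at 10:04 AM + 82 min = 11:26 AM.
The taxi ride starts at 11:26 AM − 247 min = 7:19 AM.
Baggage claim ends at 7:19 AM + 347 min = 1:06 PM.
That matches the stated 1:06 PM, so the schedule is consistent.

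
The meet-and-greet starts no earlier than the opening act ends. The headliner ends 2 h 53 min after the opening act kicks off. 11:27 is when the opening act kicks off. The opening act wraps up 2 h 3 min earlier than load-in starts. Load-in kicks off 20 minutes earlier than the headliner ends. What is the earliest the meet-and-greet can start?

The headliner ends at 11:27 + 173 min = 14:20.
Load-in starts at 14:20 − 20 min = 14:00.
The opening act ends at 14:00 − 123 min = 11:57.
The meet-and-greet is bounded by the opening act, so the earliest it can start is 11:57.

11:57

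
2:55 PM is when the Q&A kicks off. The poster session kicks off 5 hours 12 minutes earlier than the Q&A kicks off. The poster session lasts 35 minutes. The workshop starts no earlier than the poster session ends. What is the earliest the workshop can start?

The poster session starts at 2:55 PM − 312 min = 9:43 AM.
The poster session ends at 9:43 AM + 35 min = 10:18 AM.
The workshop is bounded by the poster session, so the earliest it can start is 10:18 AM.

10:18 AM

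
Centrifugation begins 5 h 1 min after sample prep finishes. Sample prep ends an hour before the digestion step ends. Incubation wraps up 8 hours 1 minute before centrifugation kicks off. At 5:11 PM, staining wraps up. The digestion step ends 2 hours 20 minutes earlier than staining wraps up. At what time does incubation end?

10:51 AM

The digestion step ends at 5:11 PM − 140 min = 2:51 PM.
Sample prep ends at 2:51 PM − 60 min = 1:51 PM.
Centrifugation starts at 1:51 PM + 301 min = 6:52 PM.
Incubation ends at 6:52 PM − 481 min = 10:51 AM.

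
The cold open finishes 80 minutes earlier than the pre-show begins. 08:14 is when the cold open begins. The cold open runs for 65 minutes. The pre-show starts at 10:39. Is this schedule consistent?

Yes

The cold open ends at 10:39 − 80 min = 09:19.
The cold open starts at 09:19 − 65 min = 08:14.
That matches the stated 08:14, so the schedule is consistent.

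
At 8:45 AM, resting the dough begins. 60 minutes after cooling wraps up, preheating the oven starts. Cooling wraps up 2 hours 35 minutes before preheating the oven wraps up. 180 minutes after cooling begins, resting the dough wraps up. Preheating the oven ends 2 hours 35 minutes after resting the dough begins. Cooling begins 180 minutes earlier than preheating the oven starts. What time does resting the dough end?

Preheating the oven ends at 8:45 AM + 155 min = 11:20 AM.
Cooling ends at 11:20 AM − 155 min = 8:45 AM.
Preheating the oven starts at 8:45 AM + 60 min = 9:45 AM.
Cooling starts at 9:45 AM − 180 min = 6:45 AM.
Resting the dough ends at 6:45 AM + 180 min = 9:45 AM.

9:45 AM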